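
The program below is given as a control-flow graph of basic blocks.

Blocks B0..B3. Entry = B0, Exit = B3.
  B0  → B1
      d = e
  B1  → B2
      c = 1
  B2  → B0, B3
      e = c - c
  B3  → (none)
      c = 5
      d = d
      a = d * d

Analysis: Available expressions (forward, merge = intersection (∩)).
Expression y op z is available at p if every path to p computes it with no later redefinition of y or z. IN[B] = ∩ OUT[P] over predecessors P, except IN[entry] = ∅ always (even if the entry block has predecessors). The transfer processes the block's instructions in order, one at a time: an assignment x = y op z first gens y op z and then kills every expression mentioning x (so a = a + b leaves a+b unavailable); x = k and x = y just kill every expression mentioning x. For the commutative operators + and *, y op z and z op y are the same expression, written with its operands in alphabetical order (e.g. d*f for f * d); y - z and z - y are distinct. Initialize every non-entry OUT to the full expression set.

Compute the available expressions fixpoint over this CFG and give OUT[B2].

Answer: {c-c}

Working:
Per-block solution:
  B0:   IN={}   OUT={}
  B1:   IN={}   OUT={}
  B2:   IN={}   OUT={c-c}
  B3:   IN={c-c}   OUT={d*d}

Merge at B2: IN[B2] = OUT[B1] = {}
Applying B2's transfer function to that IN value gives OUT[B2] (row B2 above).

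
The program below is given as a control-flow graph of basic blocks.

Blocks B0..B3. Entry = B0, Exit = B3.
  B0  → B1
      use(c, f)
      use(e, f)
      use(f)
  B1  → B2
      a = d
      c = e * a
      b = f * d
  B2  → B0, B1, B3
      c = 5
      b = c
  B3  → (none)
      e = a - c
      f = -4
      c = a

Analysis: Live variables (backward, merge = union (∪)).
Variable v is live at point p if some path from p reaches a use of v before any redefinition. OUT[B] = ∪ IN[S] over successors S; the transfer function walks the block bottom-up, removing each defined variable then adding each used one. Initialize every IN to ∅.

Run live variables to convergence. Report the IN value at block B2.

Answer: {a, d, e, f}

Trace:
Per-block solution:
  B0:  IN={c, d, e, f}  OUT={d, e, f}
  B1:  IN={d, e, f}  OUT={a, d, e, f}
  B2:  IN={a, d, e, f}  OUT={a, c, d, e, f}
  B3:  IN={a, c}  OUT={}

Merge at B2: OUT[B2] = IN[B0] ⊔ IN[B1] ⊔ IN[B3] = {a, c, d, e, f}
Applying B2's transfer function to that OUT value gives IN[B2] (row B2 above).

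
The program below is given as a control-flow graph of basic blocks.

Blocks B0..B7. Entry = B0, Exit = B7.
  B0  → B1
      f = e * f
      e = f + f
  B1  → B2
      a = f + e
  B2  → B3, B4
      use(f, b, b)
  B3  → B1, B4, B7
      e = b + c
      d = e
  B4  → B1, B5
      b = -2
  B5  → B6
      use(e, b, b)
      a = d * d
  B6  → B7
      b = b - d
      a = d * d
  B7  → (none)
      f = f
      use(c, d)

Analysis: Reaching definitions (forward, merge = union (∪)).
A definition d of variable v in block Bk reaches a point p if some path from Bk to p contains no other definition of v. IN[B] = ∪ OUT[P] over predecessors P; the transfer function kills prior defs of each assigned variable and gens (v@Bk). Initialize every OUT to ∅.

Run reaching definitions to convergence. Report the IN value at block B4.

Answer: {a@B1, b@B4, d@B3, e@B0, e@B3, f@B0}

Working:
Per-block solution:
  B0:   IN={}   OUT={e@B0, f@B0}
  B1:   IN={a@B1, b@B4, d@B3, e@B0, e@B3, f@B0}   OUT={a@B1, b@B4, d@B3, e@B0, e@B3, f@B0}
  B2:   IN={a@B1, b@B4, d@B3, e@B0, e@B3, f@B0}   OUT={a@B1, b@B4, d@B3, e@B0, e@B3, f@B0}
  B3:   IN={a@B1, b@B4, d@B3, e@B0, e@B3, f@B0}   OUT={a@B1, b@B4, d@B3, e@B3, f@B0}
  B4:   IN={a@B1, b@B4, d@B3, e@B0, e@B3, f@B0}   OUT={a@B1, b@B4, d@B3, e@B0, e@B3, f@B0}
  B5:   IN={a@B1, b@B4, d@B3, e@B0, e@B3, f@B0}   OUT={a@B5, b@B4, d@B3, e@B0, e@B3, f@B0}
  B6:   IN={a@B5, b@B4, d@B3, e@B0, e@B3, f@B0}   OUT={a@B6, b@B6, d@B3, e@B0, e@B3, f@B0}
  B7:   IN={a@B1, a@B6, b@B4, b@B6, d@B3, e@B0, e@B3, f@B0}   OUT={a@B1, a@B6, b@B4, b@B6, d@B3, e@B0, e@B3, f@B7}

Merge at B4: IN[B4] = OUT[B2] ⊔ OUT[B3] = {a@B1, b@B4, d@B3, e@B0, e@B3, f@B0}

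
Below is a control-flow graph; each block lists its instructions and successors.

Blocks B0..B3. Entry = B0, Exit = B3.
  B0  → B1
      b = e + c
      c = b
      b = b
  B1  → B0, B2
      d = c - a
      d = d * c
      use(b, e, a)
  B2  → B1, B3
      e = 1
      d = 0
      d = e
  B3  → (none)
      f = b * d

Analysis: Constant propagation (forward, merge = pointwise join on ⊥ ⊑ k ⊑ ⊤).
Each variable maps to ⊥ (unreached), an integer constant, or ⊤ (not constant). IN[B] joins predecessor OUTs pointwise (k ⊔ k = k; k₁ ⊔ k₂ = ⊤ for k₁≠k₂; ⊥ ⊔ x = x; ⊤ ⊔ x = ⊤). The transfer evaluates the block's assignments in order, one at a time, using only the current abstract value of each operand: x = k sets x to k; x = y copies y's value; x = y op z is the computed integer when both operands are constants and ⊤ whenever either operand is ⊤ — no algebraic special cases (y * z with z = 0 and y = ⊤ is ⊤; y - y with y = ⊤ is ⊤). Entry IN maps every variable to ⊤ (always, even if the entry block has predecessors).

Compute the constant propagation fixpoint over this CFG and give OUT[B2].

Answer: {a: ⊤, b: ⊤, c: ⊤, d: 1, e: 1, f: ⊤}

Derivation:
Converged values:
  B0:   IN=(all ⊤)   OUT=(all ⊤)
  B1:   IN=(all ⊤)   OUT=(all ⊤)
  B2:   IN=(all ⊤)   OUT={d:1, e:1; rest ⊤}
  B3:   IN={d:1, e:1; rest ⊤}   OUT={d:1, e:1; rest ⊤}

Merge at B2: IN[B2] = OUT[B1] = {a: ⊤, b: ⊤, c: ⊤, d: ⊤, e: ⊤, f: ⊤}
Applying B2's transfer function to that IN value gives OUT[B2] (row B2 above).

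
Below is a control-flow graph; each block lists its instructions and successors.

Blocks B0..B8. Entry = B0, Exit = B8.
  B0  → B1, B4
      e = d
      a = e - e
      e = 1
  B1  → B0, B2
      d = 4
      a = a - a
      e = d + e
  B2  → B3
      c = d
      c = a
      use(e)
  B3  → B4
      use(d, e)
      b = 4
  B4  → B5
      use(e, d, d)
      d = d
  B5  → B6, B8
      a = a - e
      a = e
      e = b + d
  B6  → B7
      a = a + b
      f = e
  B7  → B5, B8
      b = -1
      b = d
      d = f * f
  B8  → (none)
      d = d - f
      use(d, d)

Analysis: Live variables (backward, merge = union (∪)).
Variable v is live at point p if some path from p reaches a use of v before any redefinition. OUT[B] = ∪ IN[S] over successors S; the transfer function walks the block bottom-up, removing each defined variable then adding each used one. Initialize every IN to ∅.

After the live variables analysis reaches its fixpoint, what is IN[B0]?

Fixpoint table:
  B0:  IN={b, d, f}  OUT={a, b, d, e, f}
  B1:  IN={a, b, e, f}  OUT={a, b, d, e, f}
  B2:  IN={a, d, e, f}  OUT={a, d, e, f}
  B3:  IN={a, d, e, f}  OUT={a, b, d, e, f}
  B4:  IN={a, b, d, e, f}  OUT={a, b, d, e, f}
  B5:  IN={a, b, d, e, f}  OUT={a, b, d, e, f}
  B6:  IN={a, b, d, e}  OUT={a, d, e, f}
  B7:  IN={a, d, e, f}  OUT={a, b, d, e, f}
  B8:  IN={d, f}  OUT={}

Merge at B0: OUT[B0] = IN[B1] ⊔ IN[B4] = {a, b, d, e, f}
Applying B0's transfer function to that OUT value gives IN[B0] (row B0 above).

Answer: {b, d, f}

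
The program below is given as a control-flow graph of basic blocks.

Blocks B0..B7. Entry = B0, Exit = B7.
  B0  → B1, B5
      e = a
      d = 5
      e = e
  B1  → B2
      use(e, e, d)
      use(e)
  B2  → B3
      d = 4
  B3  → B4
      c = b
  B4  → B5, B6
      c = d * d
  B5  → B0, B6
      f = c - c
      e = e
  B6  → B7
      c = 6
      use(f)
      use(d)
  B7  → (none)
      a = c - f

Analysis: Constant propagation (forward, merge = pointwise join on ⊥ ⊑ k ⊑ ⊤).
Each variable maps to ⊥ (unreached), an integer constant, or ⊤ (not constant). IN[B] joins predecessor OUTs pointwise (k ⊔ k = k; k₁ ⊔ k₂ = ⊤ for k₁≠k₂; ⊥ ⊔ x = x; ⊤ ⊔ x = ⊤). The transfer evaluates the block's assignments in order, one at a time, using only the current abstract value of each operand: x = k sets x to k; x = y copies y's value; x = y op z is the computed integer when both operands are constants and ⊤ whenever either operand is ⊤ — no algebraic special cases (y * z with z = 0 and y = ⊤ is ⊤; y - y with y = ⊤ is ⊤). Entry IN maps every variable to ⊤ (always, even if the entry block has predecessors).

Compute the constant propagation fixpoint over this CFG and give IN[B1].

Converged values:
  B0:   IN=(all ⊤)   OUT={d:5; rest ⊤}
  B1:   IN={d:5; rest ⊤}   OUT={d:5; rest ⊤}
  B2:   IN={d:5; rest ⊤}   OUT={d:4; rest ⊤}
  B3:   IN={d:4; rest ⊤}   OUT={d:4; rest ⊤}
  B4:   IN={d:4; rest ⊤}   OUT={c:16, d:4; rest ⊤}
  B5:   IN=(all ⊤)   OUT=(all ⊤)
  B6:   IN=(all ⊤)   OUT={c:6; rest ⊤}
  B7:   IN={c:6; rest ⊤}   OUT={c:6; rest ⊤}

Merge at B1: IN[B1] = OUT[B0] = {a: ⊤, b: ⊤, c: ⊤, d: 5, e: ⊤, f: ⊤}

Answer: {a: ⊤, b: ⊤, c: ⊤, d: 5, e: ⊤, f: ⊤}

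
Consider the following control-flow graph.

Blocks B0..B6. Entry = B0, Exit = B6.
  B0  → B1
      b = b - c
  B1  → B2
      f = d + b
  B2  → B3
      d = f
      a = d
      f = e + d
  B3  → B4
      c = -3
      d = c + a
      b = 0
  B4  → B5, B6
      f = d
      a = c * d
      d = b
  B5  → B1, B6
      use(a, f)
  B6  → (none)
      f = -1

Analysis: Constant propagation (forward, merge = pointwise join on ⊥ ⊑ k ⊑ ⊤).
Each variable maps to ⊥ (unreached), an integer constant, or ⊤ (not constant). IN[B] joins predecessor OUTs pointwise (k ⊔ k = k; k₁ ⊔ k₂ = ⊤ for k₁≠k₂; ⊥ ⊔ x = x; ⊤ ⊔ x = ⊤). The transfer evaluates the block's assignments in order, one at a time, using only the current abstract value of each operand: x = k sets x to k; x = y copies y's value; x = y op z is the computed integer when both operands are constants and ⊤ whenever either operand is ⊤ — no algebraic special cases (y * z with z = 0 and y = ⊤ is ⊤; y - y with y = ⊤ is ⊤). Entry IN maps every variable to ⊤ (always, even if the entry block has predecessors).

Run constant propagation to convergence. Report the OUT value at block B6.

Answer: {a: ⊤, b: 0, c: -3, d: 0, e: ⊤, f: -1}

Trace:
Fixpoint table:
  B0:   IN=(all ⊤)   OUT=(all ⊤)
  B1:   IN=(all ⊤)   OUT=(all ⊤)
  B2:   IN=(all ⊤)   OUT=(all ⊤)
  B3:   IN=(all ⊤)   OUT={b:0, c:-3; rest ⊤}
  B4:   IN={b:0, c:-3; rest ⊤}   OUT={b:0, c:-3, d:0; rest ⊤}
  B5:   IN={b:0, c:-3, d:0; rest ⊤}   OUT={b:0, c:-3, d:0; rest ⊤}
  B6:   IN={b:0, c:-3, d:0; rest ⊤}   OUT={b:0, c:-3, d:0, f:-1; rest ⊤}

Merge at B6: IN[B6] = OUT[B4] ⊔ OUT[B5] = {a: ⊤, b: 0, c: -3, d: 0, e: ⊤, f: ⊤}
Applying B6's transfer function to that IN value gives OUT[B6] (row B6 above).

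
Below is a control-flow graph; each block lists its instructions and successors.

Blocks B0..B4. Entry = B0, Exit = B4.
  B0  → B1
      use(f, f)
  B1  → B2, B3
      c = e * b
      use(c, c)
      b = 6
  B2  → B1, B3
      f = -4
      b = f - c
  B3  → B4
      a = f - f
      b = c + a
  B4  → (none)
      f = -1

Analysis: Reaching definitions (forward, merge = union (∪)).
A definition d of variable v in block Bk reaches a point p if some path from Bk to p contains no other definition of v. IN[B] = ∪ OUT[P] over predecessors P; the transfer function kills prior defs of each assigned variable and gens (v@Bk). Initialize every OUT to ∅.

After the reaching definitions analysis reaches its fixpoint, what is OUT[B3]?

Answer: {a@B3, b@B3, c@B1, f@B2}

Working:
Fixpoint table:
  B0: | IN={} | OUT={}
  B1: | IN={b@B2, c@B1, f@B2} | OUT={b@B1, c@B1, f@B2}
  B2: | IN={b@B1, c@B1, f@B2} | OUT={b@B2, c@B1, f@B2}
  B3: | IN={b@B1, b@B2, c@B1, f@B2} | OUT={a@B3, b@B3, c@B1, f@B2}
  B4: | IN={a@B3, b@B3, c@B1, f@B2} | OUT={a@B3, b@B3, c@B1, f@B4}

Merge at B3: IN[B3] = OUT[B1] ⊔ OUT[B2] = {b@B1, b@B2, c@B1, f@B2}
Applying B3's transfer function to that IN value gives OUT[B3] (row B3 above).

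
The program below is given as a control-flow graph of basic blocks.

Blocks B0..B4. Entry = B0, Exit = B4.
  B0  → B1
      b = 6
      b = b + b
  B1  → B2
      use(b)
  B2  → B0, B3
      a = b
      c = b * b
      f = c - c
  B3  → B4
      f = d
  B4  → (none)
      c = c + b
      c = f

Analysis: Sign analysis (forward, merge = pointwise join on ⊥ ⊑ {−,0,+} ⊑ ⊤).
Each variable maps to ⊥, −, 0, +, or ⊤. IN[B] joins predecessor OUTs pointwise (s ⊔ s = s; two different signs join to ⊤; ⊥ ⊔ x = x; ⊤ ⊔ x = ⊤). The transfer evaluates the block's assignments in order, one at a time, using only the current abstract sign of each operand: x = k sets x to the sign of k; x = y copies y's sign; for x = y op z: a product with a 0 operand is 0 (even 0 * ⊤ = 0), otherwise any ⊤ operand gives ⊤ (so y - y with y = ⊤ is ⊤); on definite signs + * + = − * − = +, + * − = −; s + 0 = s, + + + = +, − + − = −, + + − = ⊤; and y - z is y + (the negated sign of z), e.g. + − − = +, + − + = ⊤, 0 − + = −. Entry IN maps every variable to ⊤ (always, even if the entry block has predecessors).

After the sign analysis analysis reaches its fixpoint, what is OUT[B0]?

Answer: {a: ⊤, b: +, c: ⊤, d: ⊤, e: ⊤, f: ⊤}

Working:
Fixpoint table:
  B0:  IN=(all ⊤)  OUT={b:+; rest ⊤}
  B1:  IN={b:+; rest ⊤}  OUT={b:+; rest ⊤}
  B2:  IN={b:+; rest ⊤}  OUT={a:+, b:+, c:+; rest ⊤}
  B3:  IN={a:+, b:+, c:+; rest ⊤}  OUT={a:+, b:+, c:+; rest ⊤}
  B4:  IN={a:+, b:+, c:+; rest ⊤}  OUT={a:+, b:+; rest ⊤}

Merge at B0 (entry node, so the boundary value (all ⊤) is joined with the incoming edge(s)): IN[B0] = (all ⊤) ⊔ OUT[B2] = {a: ⊤, b: ⊤, c: ⊤, d: ⊤, e: ⊤, f: ⊤}
Applying B0's transfer function to that IN value gives OUT[B0] (row B0 above).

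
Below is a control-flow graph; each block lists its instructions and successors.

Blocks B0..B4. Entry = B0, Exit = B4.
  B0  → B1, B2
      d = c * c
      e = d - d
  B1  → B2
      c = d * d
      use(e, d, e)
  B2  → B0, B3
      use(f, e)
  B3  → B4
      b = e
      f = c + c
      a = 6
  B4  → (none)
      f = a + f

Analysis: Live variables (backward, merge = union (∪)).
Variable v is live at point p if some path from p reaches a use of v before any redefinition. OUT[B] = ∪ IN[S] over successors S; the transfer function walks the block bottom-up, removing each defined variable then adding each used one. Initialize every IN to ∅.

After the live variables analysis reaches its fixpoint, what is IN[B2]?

Answer: {c, e, f}

Trace:
Fixpoint table:
  B0:  IN={c, f}  OUT={c, d, e, f}
  B1:  IN={d, e, f}  OUT={c, e, f}
  B2:  IN={c, e, f}  OUT={c, e, f}
  B3:  IN={c, e}  OUT={a, f}
  B4:  IN={a, f}  OUT={}

Merge at B2: OUT[B2] = IN[B0] ⊔ IN[B3] = {c, e, f}
Applying B2's transfer function to that OUT value gives IN[B2] (row B2 above).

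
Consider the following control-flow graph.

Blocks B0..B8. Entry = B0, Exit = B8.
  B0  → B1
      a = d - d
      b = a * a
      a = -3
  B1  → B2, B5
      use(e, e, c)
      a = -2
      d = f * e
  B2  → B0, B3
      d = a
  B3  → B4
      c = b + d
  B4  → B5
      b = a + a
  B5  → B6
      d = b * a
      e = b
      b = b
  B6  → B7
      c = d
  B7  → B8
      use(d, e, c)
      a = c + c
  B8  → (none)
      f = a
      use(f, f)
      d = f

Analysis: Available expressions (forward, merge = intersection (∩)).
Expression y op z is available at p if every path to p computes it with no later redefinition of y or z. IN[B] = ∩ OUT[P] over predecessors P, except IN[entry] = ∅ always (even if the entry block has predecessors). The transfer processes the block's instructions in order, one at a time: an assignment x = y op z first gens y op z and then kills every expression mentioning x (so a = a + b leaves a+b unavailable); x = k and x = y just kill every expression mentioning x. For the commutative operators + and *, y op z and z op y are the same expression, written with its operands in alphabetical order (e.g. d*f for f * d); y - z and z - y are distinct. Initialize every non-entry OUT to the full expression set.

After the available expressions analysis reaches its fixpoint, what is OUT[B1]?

Converged values:
  B0: | IN={} | OUT={d-d}
  B1: | IN={d-d} | OUT={e*f}
  B2: | IN={e*f} | OUT={e*f}
  B3: | IN={e*f} | OUT={b+d, e*f}
  B4: | IN={b+d, e*f} | OUT={a+a, e*f}
  B5: | IN={e*f} | OUT={}
  B6: | IN={} | OUT={}
  B7: | IN={} | OUT={c+c}
  B8: | IN={c+c} | OUT={c+c}

Merge at B1: IN[B1] = OUT[B0] = {d-d}
Applying B1's transfer function to that IN value gives OUT[B1] (row B1 above).

Answer: {e*f}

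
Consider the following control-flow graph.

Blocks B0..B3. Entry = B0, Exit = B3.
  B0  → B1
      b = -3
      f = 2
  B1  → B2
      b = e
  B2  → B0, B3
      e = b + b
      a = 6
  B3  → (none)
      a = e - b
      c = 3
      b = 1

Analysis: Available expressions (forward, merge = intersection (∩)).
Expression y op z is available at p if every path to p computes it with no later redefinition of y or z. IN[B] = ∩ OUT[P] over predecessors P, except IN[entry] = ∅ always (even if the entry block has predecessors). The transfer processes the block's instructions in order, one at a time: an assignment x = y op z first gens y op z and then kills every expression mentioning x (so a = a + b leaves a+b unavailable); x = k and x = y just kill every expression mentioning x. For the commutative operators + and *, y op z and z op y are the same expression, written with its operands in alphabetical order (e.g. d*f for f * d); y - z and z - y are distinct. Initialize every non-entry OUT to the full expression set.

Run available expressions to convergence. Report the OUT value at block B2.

Converged values:
  B0:  IN={}  OUT={}
  B1:  IN={}  OUT={}
  B2:  IN={}  OUT={b+b}
  B3:  IN={b+b}  OUT={}

Merge at B2: IN[B2] = OUT[B1] = {}
Applying B2's transfer function to that IN value gives OUT[B2] (row B2 above).

Answer: {b+b}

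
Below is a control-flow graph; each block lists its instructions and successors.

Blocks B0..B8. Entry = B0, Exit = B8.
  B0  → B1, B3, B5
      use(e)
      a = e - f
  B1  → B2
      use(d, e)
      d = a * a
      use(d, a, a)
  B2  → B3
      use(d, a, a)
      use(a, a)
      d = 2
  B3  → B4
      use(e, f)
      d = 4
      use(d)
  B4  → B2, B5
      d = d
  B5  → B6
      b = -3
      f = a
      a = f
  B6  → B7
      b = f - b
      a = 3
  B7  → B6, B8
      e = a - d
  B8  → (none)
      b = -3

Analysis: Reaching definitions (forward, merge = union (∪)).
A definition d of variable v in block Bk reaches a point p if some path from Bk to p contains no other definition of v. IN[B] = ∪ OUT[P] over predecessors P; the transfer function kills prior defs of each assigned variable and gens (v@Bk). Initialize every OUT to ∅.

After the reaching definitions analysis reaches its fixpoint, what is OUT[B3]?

Per-block solution:
  B0:  IN={}  OUT={a@B0}
  B1:  IN={a@B0}  OUT={a@B0, d@B1}
  B2:  IN={a@B0, d@B1, d@B4}  OUT={a@B0, d@B2}
  B3:  IN={a@B0, d@B2}  OUT={a@B0, d@B3}
  B4:  IN={a@B0, d@B3}  OUT={a@B0, d@B4}
  B5:  IN={a@B0, d@B4}  OUT={a@B5, b@B5, d@B4, f@B5}
  B6:  IN={a@B5, a@B6, b@B5, b@B6, d@B4, e@B7, f@B5}  OUT={a@B6, b@B6, d@B4, e@B7, f@B5}
  B7:  IN={a@B6, b@B6, d@B4, e@B7, f@B5}  OUT={a@B6, b@B6, d@B4, e@B7, f@B5}
  B8:  IN={a@B6, b@B6, d@B4, e@B7, f@B5}  OUT={a@B6, b@B8, d@B4, e@B7, f@B5}

Merge at B3: IN[B3] = OUT[B0] ⊔ OUT[B2] = {a@B0, d@B2}
Applying B3's transfer function to that IN value gives OUT[B3] (row B3 above).

Answer: {a@B0, d@B3}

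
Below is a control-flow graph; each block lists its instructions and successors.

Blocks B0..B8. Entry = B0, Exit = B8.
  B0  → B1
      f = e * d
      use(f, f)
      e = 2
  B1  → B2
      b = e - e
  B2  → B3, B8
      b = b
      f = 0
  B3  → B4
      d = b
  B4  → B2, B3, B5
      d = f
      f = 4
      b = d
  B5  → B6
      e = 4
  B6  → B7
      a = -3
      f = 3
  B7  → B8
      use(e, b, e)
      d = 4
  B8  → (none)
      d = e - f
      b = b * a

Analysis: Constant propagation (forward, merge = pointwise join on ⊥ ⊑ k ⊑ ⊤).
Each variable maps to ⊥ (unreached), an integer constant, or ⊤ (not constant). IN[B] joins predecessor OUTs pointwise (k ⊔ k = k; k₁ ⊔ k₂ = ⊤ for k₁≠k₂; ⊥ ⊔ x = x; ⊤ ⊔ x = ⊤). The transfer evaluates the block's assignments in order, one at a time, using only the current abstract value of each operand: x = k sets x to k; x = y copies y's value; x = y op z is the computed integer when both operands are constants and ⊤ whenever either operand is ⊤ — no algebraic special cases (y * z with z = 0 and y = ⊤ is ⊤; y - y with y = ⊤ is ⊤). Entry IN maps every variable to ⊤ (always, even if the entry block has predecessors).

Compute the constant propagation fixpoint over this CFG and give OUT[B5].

Converged values:
  B0:  IN=(all ⊤)  OUT={e:2; rest ⊤}
  B1:  IN={e:2; rest ⊤}  OUT={b:0, e:2; rest ⊤}
  B2:  IN={e:2; rest ⊤}  OUT={e:2, f:0; rest ⊤}
  B3:  IN={e:2; rest ⊤}  OUT={e:2; rest ⊤}
  B4:  IN={e:2; rest ⊤}  OUT={e:2, f:4; rest ⊤}
  B5:  IN={e:2, f:4; rest ⊤}  OUT={e:4, f:4; rest ⊤}
  B6:  IN={e:4, f:4; rest ⊤}  OUT={a:-3, e:4, f:3; rest ⊤}
  B7:  IN={a:-3, e:4, f:3; rest ⊤}  OUT={a:-3, d:4, e:4, f:3; rest ⊤}
  B8:  IN=(all ⊤)  OUT=(all ⊤)

Merge at B5: IN[B5] = OUT[B4] = {a: ⊤, b: ⊤, c: ⊤, d: ⊤, e: 2, f: 4}
Applying B5's transfer function to that IN value gives OUT[B5] (row B5 above).

Answer: {a: ⊤, b: ⊤, c: ⊤, d: ⊤, e: 4, f: 4}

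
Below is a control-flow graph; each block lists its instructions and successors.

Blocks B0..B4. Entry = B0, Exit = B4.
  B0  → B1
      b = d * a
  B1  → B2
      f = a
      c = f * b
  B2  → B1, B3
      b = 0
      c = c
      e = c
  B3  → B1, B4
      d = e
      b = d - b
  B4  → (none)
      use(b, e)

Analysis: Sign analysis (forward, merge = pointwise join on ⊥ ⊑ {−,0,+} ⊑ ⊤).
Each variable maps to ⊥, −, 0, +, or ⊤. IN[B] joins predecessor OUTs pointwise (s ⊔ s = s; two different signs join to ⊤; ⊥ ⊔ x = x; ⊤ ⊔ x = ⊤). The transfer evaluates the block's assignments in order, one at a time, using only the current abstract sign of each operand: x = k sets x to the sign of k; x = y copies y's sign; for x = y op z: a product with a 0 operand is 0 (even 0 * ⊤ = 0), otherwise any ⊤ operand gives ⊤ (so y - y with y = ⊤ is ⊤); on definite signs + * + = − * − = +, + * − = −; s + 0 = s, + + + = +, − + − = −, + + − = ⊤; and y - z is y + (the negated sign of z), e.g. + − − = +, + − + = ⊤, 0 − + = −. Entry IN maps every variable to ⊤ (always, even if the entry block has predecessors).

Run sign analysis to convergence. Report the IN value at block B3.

Converged values:
  B0:   IN=(all ⊤)   OUT=(all ⊤)
  B1:   IN=(all ⊤)   OUT=(all ⊤)
  B2:   IN=(all ⊤)   OUT={b:0; rest ⊤}
  B3:   IN={b:0; rest ⊤}   OUT=(all ⊤)
  B4:   IN=(all ⊤)   OUT=(all ⊤)

Merge at B3: IN[B3] = OUT[B2] = {a: ⊤, b: 0, c: ⊤, d: ⊤, e: ⊤, f: ⊤}

Answer: {a: ⊤, b: 0, c: ⊤, d: ⊤, e: ⊤, f: ⊤}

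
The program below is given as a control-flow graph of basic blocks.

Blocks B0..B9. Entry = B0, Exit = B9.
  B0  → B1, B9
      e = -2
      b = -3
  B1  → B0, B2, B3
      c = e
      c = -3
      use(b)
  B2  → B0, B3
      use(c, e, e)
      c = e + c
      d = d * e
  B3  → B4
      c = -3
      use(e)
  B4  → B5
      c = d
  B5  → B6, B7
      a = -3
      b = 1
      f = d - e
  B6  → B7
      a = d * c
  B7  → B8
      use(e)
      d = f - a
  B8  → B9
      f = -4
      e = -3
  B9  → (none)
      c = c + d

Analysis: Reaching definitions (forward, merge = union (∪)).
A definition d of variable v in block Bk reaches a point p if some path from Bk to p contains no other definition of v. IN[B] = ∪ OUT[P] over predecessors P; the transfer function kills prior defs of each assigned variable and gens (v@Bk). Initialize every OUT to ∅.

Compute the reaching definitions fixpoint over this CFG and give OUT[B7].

Per-block solution:
  B0:   IN={b@B0, c@B1, c@B2, d@B2, e@B0}   OUT={b@B0, c@B1, c@B2, d@B2, e@B0}
  B1:   IN={b@B0, c@B1, c@B2, d@B2, e@B0}   OUT={b@B0, c@B1, d@B2, e@B0}
  B2:   IN={b@B0, c@B1, d@B2, e@B0}   OUT={b@B0, c@B2, d@B2, e@B0}
  B3:   IN={b@B0, c@B1, c@B2, d@B2, e@B0}   OUT={b@B0, c@B3, d@B2, e@B0}
  B4:   IN={b@B0, c@B3, d@B2, e@B0}   OUT={b@B0, c@B4, d@B2, e@B0}
  B5:   IN={b@B0, c@B4, d@B2, e@B0}   OUT={a@B5, b@B5, c@B4, d@B2, e@B0, f@B5}
  B6:   IN={a@B5, b@B5, c@B4, d@B2, e@B0, f@B5}   OUT={a@B6, b@B5, c@B4, d@B2, e@B0, f@B5}
  B7:   IN={a@B5, a@B6, b@B5, c@B4, d@B2, e@B0, f@B5}   OUT={a@B5, a@B6, b@B5, c@B4, d@B7, e@B0, f@B5}
  B8:   IN={a@B5, a@B6, b@B5, c@B4, d@B7, e@B0, f@B5}   OUT={a@B5, a@B6, b@B5, c@B4, d@B7, e@B8, f@B8}
  B9:   IN={a@B5, a@B6, b@B0, b@B5, c@B1, c@B2, c@B4, d@B2, d@B7, e@B0, e@B8, f@B8}   OUT={a@B5, a@B6, b@B0, b@B5, c@B9, d@B2, d@B7, e@B0, e@B8, f@B8}

Merge at B7: IN[B7] = OUT[B5] ⊔ OUT[B6] = {a@B5, a@B6, b@B5, c@B4, d@B2, e@B0, f@B5}
Applying B7's transfer function to that IN value gives OUT[B7] (row B7 above).

Answer: {a@B5, a@B6, b@B5, c@B4, d@B7, e@B0, f@B5}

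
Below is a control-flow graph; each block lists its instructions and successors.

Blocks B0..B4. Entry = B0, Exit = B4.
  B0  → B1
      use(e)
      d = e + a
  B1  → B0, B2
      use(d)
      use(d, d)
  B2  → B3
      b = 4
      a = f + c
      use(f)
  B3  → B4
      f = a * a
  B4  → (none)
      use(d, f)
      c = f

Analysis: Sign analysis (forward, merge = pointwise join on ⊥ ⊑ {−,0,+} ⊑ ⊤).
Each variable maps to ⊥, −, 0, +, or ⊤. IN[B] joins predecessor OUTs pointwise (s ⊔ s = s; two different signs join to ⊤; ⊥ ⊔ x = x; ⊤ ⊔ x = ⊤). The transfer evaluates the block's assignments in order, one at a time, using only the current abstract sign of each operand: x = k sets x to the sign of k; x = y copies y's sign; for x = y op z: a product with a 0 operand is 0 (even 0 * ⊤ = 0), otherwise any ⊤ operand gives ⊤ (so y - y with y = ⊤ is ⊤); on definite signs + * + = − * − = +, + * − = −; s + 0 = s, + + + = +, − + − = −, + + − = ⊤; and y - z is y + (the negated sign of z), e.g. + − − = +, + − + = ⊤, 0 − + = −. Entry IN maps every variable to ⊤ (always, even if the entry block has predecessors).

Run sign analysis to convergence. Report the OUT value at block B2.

Answer: {a: ⊤, b: +, c: ⊤, d: ⊤, e: ⊤, f: ⊤}

Working:
Fixpoint table:
  B0:   IN=(all ⊤)   OUT=(all ⊤)
  B1:   IN=(all ⊤)   OUT=(all ⊤)
  B2:   IN=(all ⊤)   OUT={b:+; rest ⊤}
  B3:   IN={b:+; rest ⊤}   OUT={b:+; rest ⊤}
  B4:   IN={b:+; rest ⊤}   OUT={b:+; rest ⊤}

Merge at B2: IN[B2] = OUT[B1] = {a: ⊤, b: ⊤, c: ⊤, d: ⊤, e: ⊤, f: ⊤}
Applying B2's transfer function to that IN value gives OUT[B2] (row B2 above).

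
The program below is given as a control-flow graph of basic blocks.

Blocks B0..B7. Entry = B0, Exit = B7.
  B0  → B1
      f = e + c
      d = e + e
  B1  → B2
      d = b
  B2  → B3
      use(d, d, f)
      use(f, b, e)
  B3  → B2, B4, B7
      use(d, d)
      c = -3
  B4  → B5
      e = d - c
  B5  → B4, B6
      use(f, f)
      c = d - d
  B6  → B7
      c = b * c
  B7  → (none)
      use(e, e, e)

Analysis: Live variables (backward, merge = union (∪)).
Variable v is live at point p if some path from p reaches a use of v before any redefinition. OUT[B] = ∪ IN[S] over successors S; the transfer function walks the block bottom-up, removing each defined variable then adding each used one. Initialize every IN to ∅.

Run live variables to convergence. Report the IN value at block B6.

Answer: {b, c, e}

Trace:
Converged values:
  B0: | IN={b, c, e} | OUT={b, e, f}
  B1: | IN={b, e, f} | OUT={b, d, e, f}
  B2: | IN={b, d, e, f} | OUT={b, d, e, f}
  B3: | IN={b, d, e, f} | OUT={b, c, d, e, f}
  B4: | IN={b, c, d, f} | OUT={b, d, e, f}
  B5: | IN={b, d, e, f} | OUT={b, c, d, e, f}
  B6: | IN={b, c, e} | OUT={e}
  B7: | IN={e} | OUT={}

Merge at B6: OUT[B6] = IN[B7] = {e}
Applying B6's transfer function to that OUT value gives IN[B6] (row B6 above).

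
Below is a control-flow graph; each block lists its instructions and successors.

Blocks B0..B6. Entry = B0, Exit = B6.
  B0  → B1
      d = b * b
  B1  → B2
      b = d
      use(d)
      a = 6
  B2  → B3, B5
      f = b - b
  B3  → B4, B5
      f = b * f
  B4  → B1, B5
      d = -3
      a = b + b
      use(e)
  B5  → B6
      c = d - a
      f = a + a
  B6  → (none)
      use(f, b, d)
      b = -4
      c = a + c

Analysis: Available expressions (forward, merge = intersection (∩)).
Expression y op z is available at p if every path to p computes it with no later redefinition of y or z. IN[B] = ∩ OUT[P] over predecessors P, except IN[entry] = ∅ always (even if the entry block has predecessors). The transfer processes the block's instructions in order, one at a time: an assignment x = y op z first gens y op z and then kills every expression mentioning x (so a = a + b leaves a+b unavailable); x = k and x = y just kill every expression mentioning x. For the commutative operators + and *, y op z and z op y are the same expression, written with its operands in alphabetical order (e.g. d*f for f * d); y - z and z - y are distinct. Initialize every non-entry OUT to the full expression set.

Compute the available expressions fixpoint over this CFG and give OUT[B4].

Fixpoint table:
  B0: | IN={} | OUT={b*b}
  B1: | IN={} | OUT={}
  B2: | IN={} | OUT={b-b}
  B3: | IN={b-b} | OUT={b-b}
  B4: | IN={b-b} | OUT={b+b, b-b}
  B5: | IN={b-b} | OUT={a+a, b-b, d-a}
  B6: | IN={a+a, b-b, d-a} | OUT={a+a, d-a}

Merge at B4: IN[B4] = OUT[B3] = {b-b}
Applying B4's transfer function to that IN value gives OUT[B4] (row B4 above).

Answer: {b+b, b-b}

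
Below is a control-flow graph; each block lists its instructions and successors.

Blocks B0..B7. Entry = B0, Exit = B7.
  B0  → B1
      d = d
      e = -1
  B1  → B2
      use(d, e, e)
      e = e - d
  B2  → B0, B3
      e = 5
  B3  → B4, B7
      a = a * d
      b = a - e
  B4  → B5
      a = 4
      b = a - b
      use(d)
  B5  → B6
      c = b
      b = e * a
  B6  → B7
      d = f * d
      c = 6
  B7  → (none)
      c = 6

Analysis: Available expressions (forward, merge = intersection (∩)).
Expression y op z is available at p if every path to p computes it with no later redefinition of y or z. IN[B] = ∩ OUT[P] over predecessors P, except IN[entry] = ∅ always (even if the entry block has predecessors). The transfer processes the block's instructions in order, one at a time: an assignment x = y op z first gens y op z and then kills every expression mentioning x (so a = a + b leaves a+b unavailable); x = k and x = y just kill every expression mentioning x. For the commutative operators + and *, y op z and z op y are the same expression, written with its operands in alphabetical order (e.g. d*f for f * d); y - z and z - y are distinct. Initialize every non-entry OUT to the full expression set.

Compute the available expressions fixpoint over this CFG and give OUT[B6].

Answer: {a*e}

Trace:
Converged values:
  B0:   IN={}   OUT={}
  B1:   IN={}   OUT={}
  B2:   IN={}   OUT={}
  B3:   IN={}   OUT={a-e}
  B4:   IN={a-e}   OUT={}
  B5:   IN={}   OUT={a*e}
  B6:   IN={a*e}   OUT={a*e}
  B7:   IN={}   OUT={}

Merge at B6: IN[B6] = OUT[B5] = {a*e}
Applying B6's transfer function to that IN value gives OUT[B6] (row B6 above).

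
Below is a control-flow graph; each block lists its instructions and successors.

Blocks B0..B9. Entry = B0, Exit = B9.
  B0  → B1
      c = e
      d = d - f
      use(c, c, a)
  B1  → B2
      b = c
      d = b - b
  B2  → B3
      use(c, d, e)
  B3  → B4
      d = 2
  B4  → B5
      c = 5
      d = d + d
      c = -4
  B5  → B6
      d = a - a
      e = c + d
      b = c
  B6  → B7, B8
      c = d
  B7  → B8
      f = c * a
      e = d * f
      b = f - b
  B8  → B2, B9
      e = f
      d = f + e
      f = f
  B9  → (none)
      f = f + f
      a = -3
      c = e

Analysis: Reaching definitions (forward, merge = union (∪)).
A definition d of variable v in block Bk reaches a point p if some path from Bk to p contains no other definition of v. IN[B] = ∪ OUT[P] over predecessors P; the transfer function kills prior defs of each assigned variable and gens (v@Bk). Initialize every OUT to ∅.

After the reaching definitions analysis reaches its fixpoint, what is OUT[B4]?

Converged values:
  B0: | IN={} | OUT={c@B0, d@B0}
  B1: | IN={c@B0, d@B0} | OUT={b@B1, c@B0, d@B1}
  B2: | IN={b@B1, b@B5, b@B7, c@B0, c@B6, d@B1, d@B8, e@B8, f@B8} | OUT={b@B1, b@B5, b@B7, c@B0, c@B6, d@B1, d@B8, e@B8, f@B8}
  B3: | IN={b@B1, b@B5, b@B7, c@B0, c@B6, d@B1, d@B8, e@B8, f@B8} | OUT={b@B1, b@B5, b@B7, c@B0, c@B6, d@B3, e@B8, f@B8}
  B4: | IN={b@B1, b@B5, b@B7, c@B0, c@B6, d@B3, e@B8, f@B8} | OUT={b@B1, b@B5, b@B7, c@B4, d@B4, e@B8, f@B8}
  B5: | IN={b@B1, b@B5, b@B7, c@B4, d@B4, e@B8, f@B8} | OUT={b@B5, c@B4, d@B5, e@B5, f@B8}
  B6: | IN={b@B5, c@B4, d@B5, e@B5, f@B8} | OUT={b@B5, c@B6, d@B5, e@B5, f@B8}
  B7: | IN={b@B5, c@B6, d@B5, e@B5, f@B8} | OUT={b@B7, c@B6, d@B5, e@B7, f@B7}
  B8: | IN={b@B5, b@B7, c@B6, d@B5, e@B5, e@B7, f@B7, f@B8} | OUT={b@B5, b@B7, c@B6, d@B8, e@B8, f@B8}
  B9: | IN={b@B5, b@B7, c@B6, d@B8, e@B8, f@B8} | OUT={a@B9, b@B5, b@B7, c@B9, d@B8, e@B8, f@B9}

Merge at B4: IN[B4] = OUT[B3] = {b@B1, b@B5, b@B7, c@B0, c@B6, d@B3, e@B8, f@B8}
Applying B4's transfer function to that IN value gives OUT[B4] (row B4 above).

Answer: {b@B1, b@B5, b@B7, c@B4, d@B4, e@B8, f@B8}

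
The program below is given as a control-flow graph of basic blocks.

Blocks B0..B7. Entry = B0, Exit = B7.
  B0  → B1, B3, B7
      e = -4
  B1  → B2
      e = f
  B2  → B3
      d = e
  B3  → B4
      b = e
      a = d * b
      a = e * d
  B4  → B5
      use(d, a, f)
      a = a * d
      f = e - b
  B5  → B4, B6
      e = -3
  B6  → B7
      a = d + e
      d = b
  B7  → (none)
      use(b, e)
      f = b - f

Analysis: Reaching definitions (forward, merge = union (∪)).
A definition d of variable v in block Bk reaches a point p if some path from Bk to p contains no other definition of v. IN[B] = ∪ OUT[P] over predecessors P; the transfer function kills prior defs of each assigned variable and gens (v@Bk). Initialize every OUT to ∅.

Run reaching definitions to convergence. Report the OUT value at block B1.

Answer: {e@B1}

Trace:
Converged values:
  B0: | IN={} | OUT={e@B0}
  B1: | IN={e@B0} | OUT={e@B1}
  B2: | IN={e@B1} | OUT={d@B2, e@B1}
  B3: | IN={d@B2, e@B0, e@B1} | OUT={a@B3, b@B3, d@B2, e@B0, e@B1}
  B4: | IN={a@B3, a@B4, b@B3, d@B2, e@B0, e@B1, e@B5, f@B4} | OUT={a@B4, b@B3, d@B2, e@B0, e@B1, e@B5, f@B4}
  B5: | IN={a@B4, b@B3, d@B2, e@B0, e@B1, e@B5, f@B4} | OUT={a@B4, b@B3, d@B2, e@B5, f@B4}
  B6: | IN={a@B4, b@B3, d@B2, e@B5, f@B4} | OUT={a@B6, b@B3, d@B6, e@B5, f@B4}
  B7: | IN={a@B6, b@B3, d@B6, e@B0, e@B5, f@B4} | OUT={a@B6, b@B3, d@B6, e@B0, e@B5, f@B7}

Merge at B1: IN[B1] = OUT[B0] = {e@B0}
Applying B1's transfer function to that IN value gives OUT[B1] (row B1 above).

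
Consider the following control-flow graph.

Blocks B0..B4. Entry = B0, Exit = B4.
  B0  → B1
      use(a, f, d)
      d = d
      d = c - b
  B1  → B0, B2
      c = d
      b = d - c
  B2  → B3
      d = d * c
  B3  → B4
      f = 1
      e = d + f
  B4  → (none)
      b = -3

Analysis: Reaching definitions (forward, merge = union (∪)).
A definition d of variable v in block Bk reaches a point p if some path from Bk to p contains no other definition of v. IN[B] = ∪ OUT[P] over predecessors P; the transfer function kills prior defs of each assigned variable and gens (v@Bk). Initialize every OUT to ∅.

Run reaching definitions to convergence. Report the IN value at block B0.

Answer: {b@B1, c@B1, d@B0}

Derivation:
Converged values:
  B0: | IN={b@B1, c@B1, d@B0} | OUT={b@B1, c@B1, d@B0}
  B1: | IN={b@B1, c@B1, d@B0} | OUT={b@B1, c@B1, d@B0}
  B2: | IN={b@B1, c@B1, d@B0} | OUT={b@B1, c@B1, d@B2}
  B3: | IN={b@B1, c@B1, d@B2} | OUT={b@B1, c@B1, d@B2, e@B3, f@B3}
  B4: | IN={b@B1, c@B1, d@B2, e@B3, f@B3} | OUT={b@B4, c@B1, d@B2, e@B3, f@B3}

Merge at B0 (entry node, so the boundary value {} is joined with the incoming edge(s)): IN[B0] = {} ⊔ OUT[B1] = {b@B1, c@B1, d@B0}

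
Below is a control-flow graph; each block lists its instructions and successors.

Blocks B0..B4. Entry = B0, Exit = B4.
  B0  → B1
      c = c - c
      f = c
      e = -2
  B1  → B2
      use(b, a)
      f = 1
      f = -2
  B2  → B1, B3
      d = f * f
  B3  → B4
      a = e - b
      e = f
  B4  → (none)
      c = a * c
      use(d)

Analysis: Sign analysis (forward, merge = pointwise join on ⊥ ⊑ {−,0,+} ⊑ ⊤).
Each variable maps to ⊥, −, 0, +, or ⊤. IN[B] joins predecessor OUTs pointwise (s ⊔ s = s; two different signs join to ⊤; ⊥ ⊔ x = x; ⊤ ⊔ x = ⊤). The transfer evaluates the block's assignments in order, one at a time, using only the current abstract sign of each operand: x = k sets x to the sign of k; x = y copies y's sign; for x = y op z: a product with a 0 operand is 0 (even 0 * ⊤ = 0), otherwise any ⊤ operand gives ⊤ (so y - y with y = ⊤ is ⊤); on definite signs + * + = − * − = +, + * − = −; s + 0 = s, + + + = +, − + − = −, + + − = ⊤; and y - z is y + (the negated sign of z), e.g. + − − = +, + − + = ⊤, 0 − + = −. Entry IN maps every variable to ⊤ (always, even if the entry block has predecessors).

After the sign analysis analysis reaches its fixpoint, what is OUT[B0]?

Answer: {a: ⊤, b: ⊤, c: ⊤, d: ⊤, e: -, f: ⊤}

Derivation:
Per-block solution:
  B0: | IN=(all ⊤) | OUT={e:-; rest ⊤}
  B1: | IN={e:-; rest ⊤} | OUT={e:-, f:-; rest ⊤}
  B2: | IN={e:-, f:-; rest ⊤} | OUT={d:+, e:-, f:-; rest ⊤}
  B3: | IN={d:+, e:-, f:-; rest ⊤} | OUT={d:+, e:-, f:-; rest ⊤}
  B4: | IN={d:+, e:-, f:-; rest ⊤} | OUT={d:+, e:-, f:-; rest ⊤}

B0 is the boundary node: IN[B0] = {a: ⊤, b: ⊤, c: ⊤, d: ⊤, e: ⊤, f: ⊤}
Applying B0's transfer function to that IN value gives OUT[B0] (row B0 above).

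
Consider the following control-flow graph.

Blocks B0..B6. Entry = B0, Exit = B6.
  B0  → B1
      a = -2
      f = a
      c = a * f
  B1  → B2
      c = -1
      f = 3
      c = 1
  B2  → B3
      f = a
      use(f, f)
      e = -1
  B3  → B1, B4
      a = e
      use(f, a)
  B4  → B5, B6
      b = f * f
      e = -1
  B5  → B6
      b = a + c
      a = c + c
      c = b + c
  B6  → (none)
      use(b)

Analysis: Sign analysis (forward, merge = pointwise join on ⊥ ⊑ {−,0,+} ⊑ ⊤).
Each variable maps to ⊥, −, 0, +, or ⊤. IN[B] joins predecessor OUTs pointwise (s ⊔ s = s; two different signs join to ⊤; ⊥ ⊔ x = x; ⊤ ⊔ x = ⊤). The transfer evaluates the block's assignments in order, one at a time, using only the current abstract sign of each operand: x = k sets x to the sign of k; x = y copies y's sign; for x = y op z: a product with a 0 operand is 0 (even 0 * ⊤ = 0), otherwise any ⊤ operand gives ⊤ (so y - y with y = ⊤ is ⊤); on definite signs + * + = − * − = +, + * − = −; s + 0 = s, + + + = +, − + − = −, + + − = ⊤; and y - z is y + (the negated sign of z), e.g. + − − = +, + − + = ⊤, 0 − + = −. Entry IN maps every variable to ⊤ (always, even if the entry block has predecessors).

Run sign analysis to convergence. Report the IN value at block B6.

Answer: {a: ⊤, b: ⊤, c: ⊤, d: ⊤, e: -, f: -}

Derivation:
Fixpoint table:
  B0:   IN=(all ⊤)   OUT={a:-, c:+, f:-; rest ⊤}
  B1:   IN={a:-, c:+, f:-; rest ⊤}   OUT={a:-, c:+, f:+; rest ⊤}
  B2:   IN={a:-, c:+, f:+; rest ⊤}   OUT={a:-, c:+, e:-, f:-; rest ⊤}
  B3:   IN={a:-, c:+, e:-, f:-; rest ⊤}   OUT={a:-, c:+, e:-, f:-; rest ⊤}
  B4:   IN={a:-, c:+, e:-, f:-; rest ⊤}   OUT={a:-, b:+, c:+, e:-, f:-; rest ⊤}
  B5:   IN={a:-, b:+, c:+, e:-, f:-; rest ⊤}   OUT={a:+, e:-, f:-; rest ⊤}
  B6:   IN={e:-, f:-; rest ⊤}   OUT={e:-, f:-; rest ⊤}

Merge at B6: IN[B6] = OUT[B4] ⊔ OUT[B5] = {a: ⊤, b: ⊤, c: ⊤, d: ⊤, e: -, f: -}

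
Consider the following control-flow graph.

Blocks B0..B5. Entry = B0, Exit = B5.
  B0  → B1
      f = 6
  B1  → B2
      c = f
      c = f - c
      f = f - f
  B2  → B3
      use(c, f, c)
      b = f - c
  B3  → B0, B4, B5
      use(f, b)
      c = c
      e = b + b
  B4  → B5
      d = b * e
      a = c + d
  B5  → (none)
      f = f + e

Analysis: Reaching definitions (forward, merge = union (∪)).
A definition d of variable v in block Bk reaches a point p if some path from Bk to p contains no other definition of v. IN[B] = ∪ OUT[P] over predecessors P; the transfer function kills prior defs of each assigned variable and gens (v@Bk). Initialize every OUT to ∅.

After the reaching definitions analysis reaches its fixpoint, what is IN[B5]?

Answer: {a@B4, b@B2, c@B3, d@B4, e@B3, f@B1}

Working:
Converged values:
  B0:  IN={b@B2, c@B3, e@B3, f@B1}  OUT={b@B2, c@B3, e@B3, f@B0}
  B1:  IN={b@B2, c@B3, e@B3, f@B0}  OUT={b@B2, c@B1, e@B3, f@B1}
  B2:  IN={b@B2, c@B1, e@B3, f@B1}  OUT={b@B2, c@B1, e@B3, f@B1}
  B3:  IN={b@B2, c@B1, e@B3, f@B1}  OUT={b@B2, c@B3, e@B3, f@B1}
  B4:  IN={b@B2, c@B3, e@B3, f@B1}  OUT={a@B4, b@B2, c@B3, d@B4, e@B3, f@B1}
  B5:  IN={a@B4, b@B2, c@B3, d@B4, e@B3, f@B1}  OUT={a@B4, b@B2, c@B3, d@B4, e@B3, f@B5}

Merge at B5: IN[B5] = OUT[B3] ⊔ OUT[B4] = {a@B4, b@B2, c@B3, d@B4, e@B3, f@B1}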